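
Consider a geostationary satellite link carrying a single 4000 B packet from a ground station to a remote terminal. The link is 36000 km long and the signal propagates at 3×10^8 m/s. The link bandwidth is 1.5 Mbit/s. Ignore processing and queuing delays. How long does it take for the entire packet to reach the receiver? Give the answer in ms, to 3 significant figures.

141 ms

L = 4000 × 8 = 32000 bits.
Transmission delay = L/R = 32000 / 1500000 = 21.3333 ms.
Propagation delay = d/s = 36000000 m / 300000000 m/s = 120 ms.
Total = 141 ms.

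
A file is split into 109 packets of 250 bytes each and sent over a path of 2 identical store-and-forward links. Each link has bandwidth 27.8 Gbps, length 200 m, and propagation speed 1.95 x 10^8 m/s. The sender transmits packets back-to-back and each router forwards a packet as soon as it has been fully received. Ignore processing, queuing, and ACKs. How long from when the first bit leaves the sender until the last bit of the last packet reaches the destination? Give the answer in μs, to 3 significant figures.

Per-hop transmission t_tx = L/R = 2000/27800000000 = 0.0719424 μs.
Per-hop propagation t_prop = 200/195000000 = 1.02564 μs.
Pipeline fill: first packet needs 2·t_tx to clear all hops; remaining 108 packets each add one t_tx.
Total = (2+109-1)·t_tx + 2·t_prop = 110·0.0719424 + 2·1.02564 = 9.96 μs.

9.96 μs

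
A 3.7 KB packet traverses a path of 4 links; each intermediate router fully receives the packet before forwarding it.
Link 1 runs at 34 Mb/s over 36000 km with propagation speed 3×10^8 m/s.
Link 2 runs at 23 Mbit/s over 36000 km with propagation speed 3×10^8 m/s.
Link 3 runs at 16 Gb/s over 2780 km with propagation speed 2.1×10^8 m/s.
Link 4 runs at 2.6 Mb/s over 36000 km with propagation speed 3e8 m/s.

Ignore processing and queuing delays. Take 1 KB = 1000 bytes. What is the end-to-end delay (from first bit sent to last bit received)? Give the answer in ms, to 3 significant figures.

387 ms

L = 29600 bits.
Transmission delays (L/R per hop): 0.870588, 1.28696, 0.00185, 11.3846 ms; sum = 13.544 ms.
Propagation delays (d/s per hop): 120, 120, 13.2381, 120 ms; sum = 373.238 ms.
End-to-end = 387 ms.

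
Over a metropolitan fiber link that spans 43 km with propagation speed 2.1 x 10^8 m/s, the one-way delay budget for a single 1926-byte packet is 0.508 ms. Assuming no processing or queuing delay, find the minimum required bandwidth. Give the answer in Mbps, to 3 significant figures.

50.8 Mbps

L = 15408 bits.
Propagation delay = 43000 / 210000000 = 0.204762 ms.
Transmission budget = 0.508 − 0.204762 = 0.303238 ms.
R ≥ L / t_tx = 15408 bits / 0.000303238 s = 50.8 Mbps.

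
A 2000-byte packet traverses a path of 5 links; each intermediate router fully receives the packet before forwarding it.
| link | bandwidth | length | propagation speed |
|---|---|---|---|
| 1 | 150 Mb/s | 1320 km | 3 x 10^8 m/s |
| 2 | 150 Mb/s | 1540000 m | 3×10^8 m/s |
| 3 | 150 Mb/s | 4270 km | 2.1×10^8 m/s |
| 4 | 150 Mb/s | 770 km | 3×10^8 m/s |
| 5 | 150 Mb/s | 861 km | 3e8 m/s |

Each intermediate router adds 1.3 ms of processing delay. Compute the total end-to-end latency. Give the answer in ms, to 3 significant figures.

41.0 ms

L = 2000 × 8 = 16000 bits.
Transmission delay per hop = L/R = 16000/150000000 = 0.106667 ms; 5 hops → 0.533333 ms.
Propagation delays (d/s per hop): 4.4, 5.13333, 20.3333, 2.56667, 2.87 ms; sum = 35.3033 ms.
Processing at 4 router(s): 4 × 1.3 ms = 5.2 ms.
End-to-end = 41.0 ms.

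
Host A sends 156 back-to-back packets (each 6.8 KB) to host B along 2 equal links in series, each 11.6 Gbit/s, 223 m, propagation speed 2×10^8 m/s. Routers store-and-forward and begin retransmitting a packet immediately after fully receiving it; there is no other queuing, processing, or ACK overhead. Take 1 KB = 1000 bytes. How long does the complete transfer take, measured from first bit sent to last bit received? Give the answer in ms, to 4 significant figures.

Per-hop transmission t_tx = L/R = 54400/11600000000 = 0.00468966 ms.
Per-hop propagation t_prop = 223/200000000 = 0.001115 ms.
Pipeline fill: first packet needs 2·t_tx to clear all hops; remaining 155 packets each add one t_tx.
Total = (2+156-1)·t_tx + 2·t_prop = 157·0.00468966 + 2·0.001115 = 0.7385 ms.

0.7385 ms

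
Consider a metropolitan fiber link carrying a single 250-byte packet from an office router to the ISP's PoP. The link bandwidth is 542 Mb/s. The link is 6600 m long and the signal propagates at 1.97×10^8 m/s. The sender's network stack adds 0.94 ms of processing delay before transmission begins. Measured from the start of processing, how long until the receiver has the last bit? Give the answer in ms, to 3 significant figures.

L = 250 × 8 = 2000 bits.
Transmission delay = L/R = 2000 / 542000000 = 0.00369004 ms.
Propagation delay = d/s = 6600 m / 197000000 m/s = 0.0335025 ms.
Plus processing delay 0.94 ms = 0.94 ms.
Total = 0.977 ms.

0.977 ms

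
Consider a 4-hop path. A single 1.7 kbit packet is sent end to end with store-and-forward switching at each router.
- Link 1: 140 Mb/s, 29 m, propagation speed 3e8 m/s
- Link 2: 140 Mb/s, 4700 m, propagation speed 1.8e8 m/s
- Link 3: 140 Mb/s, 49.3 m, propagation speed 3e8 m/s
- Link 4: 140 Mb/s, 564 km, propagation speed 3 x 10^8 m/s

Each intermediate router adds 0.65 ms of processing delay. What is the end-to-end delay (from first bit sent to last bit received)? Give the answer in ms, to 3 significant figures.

L = 1700 bits.
Transmission delay per hop = L/R = 1700/140000000 = 0.0121429 ms; 4 hops → 0.0485714 ms.
Propagation delays (d/s per hop): 9.66667e-05, 0.0261111, 0.000164333, 1.88 ms; sum = 1.90637 ms.
Processing at 3 router(s): 3 × 0.65 ms = 1.95 ms.
End-to-end = 3.90 ms.

3.90 ms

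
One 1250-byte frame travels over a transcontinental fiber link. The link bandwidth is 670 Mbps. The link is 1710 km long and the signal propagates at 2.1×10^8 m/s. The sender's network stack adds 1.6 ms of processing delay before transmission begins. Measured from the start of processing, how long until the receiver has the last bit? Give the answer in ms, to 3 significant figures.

L = 1250 × 8 = 10000 bits.
Transmission delay = L/R = 10000 / 670000000 = 0.0149254 ms.
Propagation delay = d/s = 1710000 m / 210000000 m/s = 8.14286 ms.
Plus processing delay 1.6 ms = 1.6 ms.
Total = 9.76 ms.

9.76 ms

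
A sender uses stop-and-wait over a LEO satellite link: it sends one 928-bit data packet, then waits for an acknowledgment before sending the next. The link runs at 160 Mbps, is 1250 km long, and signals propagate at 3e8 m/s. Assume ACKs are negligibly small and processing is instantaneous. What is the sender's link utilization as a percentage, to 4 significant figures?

0.06955 %

t_tx = L/R = 928/160000000 = 5.8e-06 s.
t_prop = 1250000/300000000 = 0.00416667 s; RTT = 0.00833333 s.
Cycle = t_tx + RTT = 0.00833913 s.
Utilization = t_tx / cycle = 5.8e-06/0.00833913 = 0.06955 %.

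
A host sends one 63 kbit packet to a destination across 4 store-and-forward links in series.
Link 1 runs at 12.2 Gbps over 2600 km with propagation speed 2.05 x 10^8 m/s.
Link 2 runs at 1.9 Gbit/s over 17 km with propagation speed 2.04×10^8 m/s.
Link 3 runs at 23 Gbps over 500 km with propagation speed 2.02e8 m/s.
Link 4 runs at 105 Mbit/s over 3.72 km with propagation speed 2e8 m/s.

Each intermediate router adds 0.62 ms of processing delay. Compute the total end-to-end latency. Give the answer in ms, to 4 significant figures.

L = 63000 bits.
Transmission delays (L/R per hop): 0.00516393, 0.0331579, 0.00273913, 0.6 ms; sum = 0.641061 ms.
Propagation delays (d/s per hop): 12.6829, 0.0833333, 2.47525, 0.0186 ms; sum = 15.2601 ms.
Processing at 3 router(s): 3 × 0.62 ms = 1.86 ms.
End-to-end = 17.76 ms.

17.76 ms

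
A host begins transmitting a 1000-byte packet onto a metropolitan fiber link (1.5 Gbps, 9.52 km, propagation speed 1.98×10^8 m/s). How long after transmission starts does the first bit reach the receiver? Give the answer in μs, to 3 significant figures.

First bit experiences only propagation delay: d/s = 9520/198000000 = 48.1 μs.

48.1 μs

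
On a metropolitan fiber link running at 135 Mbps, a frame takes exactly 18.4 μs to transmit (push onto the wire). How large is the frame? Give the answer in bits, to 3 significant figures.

L = R × t_tx = 135000000 b/s × 1.84e-05 s = 2484 bits.

2480 bits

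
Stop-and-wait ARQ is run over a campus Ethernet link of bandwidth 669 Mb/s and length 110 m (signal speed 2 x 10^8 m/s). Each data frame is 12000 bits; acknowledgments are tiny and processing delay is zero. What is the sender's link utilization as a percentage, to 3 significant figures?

t_tx = L/R = 12000/669000000 = 1.79372e-05 s.
t_prop = 110/200000000 = 5.5e-07 s; RTT = 1.1e-06 s.
Cycle = t_tx + RTT = 1.90372e-05 s.
Utilization = t_tx / cycle = 1.79372e-05/1.90372e-05 = 94.2 %.

94.2 %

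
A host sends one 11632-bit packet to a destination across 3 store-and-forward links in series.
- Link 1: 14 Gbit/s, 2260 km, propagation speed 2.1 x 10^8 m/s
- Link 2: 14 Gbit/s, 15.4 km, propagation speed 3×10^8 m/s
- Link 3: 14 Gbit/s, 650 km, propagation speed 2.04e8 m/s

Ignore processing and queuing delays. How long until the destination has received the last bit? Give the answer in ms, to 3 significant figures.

Transmission delay per hop = L/R = 11632/14000000000 = 0.000830857 ms; 3 hops → 0.00249257 ms.
Propagation delays (d/s per hop): 10.7619, 0.0513333, 3.18627 ms; sum = 13.9995 ms.
End-to-end = 14.0 ms.

14.0 ms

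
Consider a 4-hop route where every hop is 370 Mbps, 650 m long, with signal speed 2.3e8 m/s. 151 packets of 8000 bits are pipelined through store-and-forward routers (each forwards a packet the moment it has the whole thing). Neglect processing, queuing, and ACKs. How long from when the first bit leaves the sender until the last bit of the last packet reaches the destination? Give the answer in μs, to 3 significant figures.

3340 μs

Per-hop transmission t_tx = L/R = 8000/370000000 = 21.6216 μs.
Per-hop propagation t_prop = 650/2.3e+08 = 2.82609 μs.
Pipeline fill: first packet needs 4·t_tx to clear all hops; remaining 150 packets each add one t_tx.
Total = (4+151-1)·t_tx + 4·t_prop = 154·21.6216 + 4·2.82609 = 3340 μs.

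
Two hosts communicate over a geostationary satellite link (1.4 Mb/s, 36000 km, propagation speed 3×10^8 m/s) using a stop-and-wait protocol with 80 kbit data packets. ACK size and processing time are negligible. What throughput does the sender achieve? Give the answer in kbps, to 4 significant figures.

269.2 kbps

t_tx = L/R = 80000/1400000 = 0.0571429 s.
t_prop = 36000000/300000000 = 0.12 s; RTT = 0.24 s.
Cycle = t_tx + RTT = 0.297143 s.
Throughput = L / cycle = 80000 / 0.297143 = 269.2 kbps.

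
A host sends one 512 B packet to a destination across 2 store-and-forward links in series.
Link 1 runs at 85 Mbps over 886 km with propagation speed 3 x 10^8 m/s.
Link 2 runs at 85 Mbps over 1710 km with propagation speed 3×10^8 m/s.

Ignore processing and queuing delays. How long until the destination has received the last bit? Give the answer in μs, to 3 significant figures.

L = 512 × 8 = 4096 bits.
Transmission delay per hop = L/R = 4096/85000000 = 48.1882 μs; 2 hops → 96.3765 μs.
Propagation delays (d/s per hop): 2953.33, 5700 μs; sum = 8653.33 μs.
End-to-end = 8750 μs.

8750 μs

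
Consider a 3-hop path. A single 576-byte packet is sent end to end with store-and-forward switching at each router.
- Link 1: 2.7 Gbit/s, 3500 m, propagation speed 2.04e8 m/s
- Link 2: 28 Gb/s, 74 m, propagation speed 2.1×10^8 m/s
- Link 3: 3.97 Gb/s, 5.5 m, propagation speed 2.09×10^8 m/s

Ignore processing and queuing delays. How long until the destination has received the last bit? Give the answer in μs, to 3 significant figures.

L = 576 × 8 = 4608 bits.
Transmission delays (L/R per hop): 1.70667, 0.164571, 1.16071 μs; sum = 3.03194 μs.
Propagation delays (d/s per hop): 17.1569, 0.352381, 0.0263158 μs; sum = 17.5356 μs.
End-to-end = 20.6 μs.

20.6 μs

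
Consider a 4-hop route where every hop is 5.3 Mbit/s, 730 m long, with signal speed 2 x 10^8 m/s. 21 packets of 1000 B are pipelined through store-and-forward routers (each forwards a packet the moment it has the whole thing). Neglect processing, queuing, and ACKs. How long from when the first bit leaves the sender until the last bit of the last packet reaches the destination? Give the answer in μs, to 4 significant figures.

36240 μs

Per-hop transmission t_tx = L/R = 8000/5300000 = 1509.43 μs.
Per-hop propagation t_prop = 730/200000000 = 3.65 μs.
Pipeline fill: first packet needs 4·t_tx to clear all hops; remaining 20 packets each add one t_tx.
Total = (4+21-1)·t_tx + 4·t_prop = 24·1509.43 + 4·3.65 = 36240 μs.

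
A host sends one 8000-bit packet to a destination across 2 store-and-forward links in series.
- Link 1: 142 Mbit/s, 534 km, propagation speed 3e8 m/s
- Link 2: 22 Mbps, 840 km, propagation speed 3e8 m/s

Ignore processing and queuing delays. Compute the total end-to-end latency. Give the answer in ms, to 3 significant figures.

Transmission delays (L/R per hop): 0.056338, 0.363636 ms; sum = 0.419974 ms.
Propagation delays (d/s per hop): 1.78, 2.8 ms; sum = 4.58 ms.
End-to-end = 5.00 ms.

5.00 ms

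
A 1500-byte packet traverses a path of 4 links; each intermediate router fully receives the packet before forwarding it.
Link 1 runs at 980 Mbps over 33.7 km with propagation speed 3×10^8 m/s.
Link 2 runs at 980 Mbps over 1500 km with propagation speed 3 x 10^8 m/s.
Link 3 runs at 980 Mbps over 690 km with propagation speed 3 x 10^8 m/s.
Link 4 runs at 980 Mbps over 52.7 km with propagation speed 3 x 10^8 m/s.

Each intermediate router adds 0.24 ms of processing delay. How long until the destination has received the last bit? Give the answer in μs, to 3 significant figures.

8360 μs

L = 1500 × 8 = 12000 bits.
Transmission delay per hop = L/R = 12000/980000000 = 12.2449 μs; 4 hops → 48.9796 μs.
Propagation delays (d/s per hop): 112.333, 5000, 2300, 175.667 μs; sum = 7588 μs.
Processing at 3 router(s): 3 × 0.24 ms = 720 μs.
End-to-end = 8360 μs.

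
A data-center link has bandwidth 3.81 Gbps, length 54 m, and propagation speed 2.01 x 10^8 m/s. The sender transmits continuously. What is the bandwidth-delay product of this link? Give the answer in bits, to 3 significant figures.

Propagation delay = 54 / 2.01e+08 = 2.68657e-07 s.
BDP = R × t_prop = 3810000000 × 2.68657e-07 = 1023.58 bits.

1020 bits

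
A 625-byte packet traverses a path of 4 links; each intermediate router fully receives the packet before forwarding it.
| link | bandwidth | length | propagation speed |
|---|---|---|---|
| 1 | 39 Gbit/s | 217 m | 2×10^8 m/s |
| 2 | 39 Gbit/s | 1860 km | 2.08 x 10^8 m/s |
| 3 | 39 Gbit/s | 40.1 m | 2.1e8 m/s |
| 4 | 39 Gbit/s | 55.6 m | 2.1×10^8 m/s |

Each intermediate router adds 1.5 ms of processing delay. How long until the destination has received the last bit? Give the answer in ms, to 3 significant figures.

L = 625 × 8 = 5000 bits.
Transmission delay per hop = L/R = 5000/39000000000 = 0.000128205 ms; 4 hops → 0.000512821 ms.
Propagation delays (d/s per hop): 0.001085, 8.94231, 0.000190952, 0.000264762 ms; sum = 8.94385 ms.
Processing at 3 router(s): 3 × 1.5 ms = 4.5 ms.
End-to-end = 13.4 ms.

13.4 ms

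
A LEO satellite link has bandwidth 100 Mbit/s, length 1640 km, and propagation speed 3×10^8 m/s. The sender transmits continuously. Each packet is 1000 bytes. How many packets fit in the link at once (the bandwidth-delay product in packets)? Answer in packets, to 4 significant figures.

Propagation delay = 1640000 / 300000000 = 0.00546667 s.
BDP = R × t_prop = 100000000 × 0.00546667 = 546667 bits.
In packets of 8000 bits: 68.33 packets.

68.33 packets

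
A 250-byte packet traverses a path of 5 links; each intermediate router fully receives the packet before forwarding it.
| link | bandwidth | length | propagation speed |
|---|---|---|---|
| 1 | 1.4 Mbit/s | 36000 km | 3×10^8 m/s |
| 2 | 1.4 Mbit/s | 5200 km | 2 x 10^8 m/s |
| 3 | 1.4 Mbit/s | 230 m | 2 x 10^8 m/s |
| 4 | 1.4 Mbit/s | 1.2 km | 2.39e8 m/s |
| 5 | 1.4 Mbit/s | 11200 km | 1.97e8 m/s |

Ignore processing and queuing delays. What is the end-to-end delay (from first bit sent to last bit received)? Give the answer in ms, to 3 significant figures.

L = 250 × 8 = 2000 bits.
Transmission delay per hop = L/R = 2000/1400000 = 1.42857 ms; 5 hops → 7.14286 ms.
Propagation delays (d/s per hop): 120, 26, 0.00115, 0.00502092, 56.8528 ms; sum = 202.859 ms.
End-to-end = 210 ms.

210 ms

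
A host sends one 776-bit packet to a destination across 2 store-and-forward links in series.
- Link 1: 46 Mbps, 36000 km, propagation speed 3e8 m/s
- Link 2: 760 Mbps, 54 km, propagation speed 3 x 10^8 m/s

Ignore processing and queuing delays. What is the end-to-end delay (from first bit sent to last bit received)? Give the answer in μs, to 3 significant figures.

120000 μs

Transmission delays (L/R per hop): 16.8696, 1.02105 μs; sum = 17.8906 μs.
Propagation delays (d/s per hop): 120000, 180 μs; sum = 120180 μs.
End-to-end = 120000 μs.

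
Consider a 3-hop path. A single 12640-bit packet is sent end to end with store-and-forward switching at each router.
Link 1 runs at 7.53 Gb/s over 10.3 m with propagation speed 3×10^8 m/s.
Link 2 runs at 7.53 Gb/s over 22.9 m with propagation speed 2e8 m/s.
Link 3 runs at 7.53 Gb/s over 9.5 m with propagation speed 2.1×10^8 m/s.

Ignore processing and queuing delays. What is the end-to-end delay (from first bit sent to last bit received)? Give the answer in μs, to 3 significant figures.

Transmission delay per hop = L/R = 12640/7530000000 = 1.67862 μs; 3 hops → 5.03586 μs.
Propagation delays (d/s per hop): 0.0343333, 0.1145, 0.0452381 μs; sum = 0.194071 μs.
End-to-end = 5.23 μs.

5.23 μs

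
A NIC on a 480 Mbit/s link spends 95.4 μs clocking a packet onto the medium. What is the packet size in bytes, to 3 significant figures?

L = R × t_tx = 480000000 b/s × 9.54e-05 s = 45792 bits.
In bytes: 45792 / 8 = 5720 bytes.

5720 bytes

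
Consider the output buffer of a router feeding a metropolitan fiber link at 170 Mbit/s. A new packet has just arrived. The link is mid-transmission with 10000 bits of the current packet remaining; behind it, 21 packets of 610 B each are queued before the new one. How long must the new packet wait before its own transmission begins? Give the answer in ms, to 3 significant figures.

Each queued packet: L/R = 4880/170000000 = 0.0287059 ms.
21 queued → 0.602824 ms.
Plus remaining 10000 bits of current packet: 0.0588235 ms.
Queuing delay = 0.662 ms.

0.662 ms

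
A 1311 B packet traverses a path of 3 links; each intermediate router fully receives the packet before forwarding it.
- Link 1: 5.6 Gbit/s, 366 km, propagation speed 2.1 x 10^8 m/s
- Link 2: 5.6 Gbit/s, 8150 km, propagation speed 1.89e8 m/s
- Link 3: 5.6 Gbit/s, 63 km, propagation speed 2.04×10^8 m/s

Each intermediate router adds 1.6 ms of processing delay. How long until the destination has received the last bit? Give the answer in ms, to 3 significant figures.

L = 1311 × 8 = 10488 bits.
Transmission delay per hop = L/R = 10488/5600000000 = 0.00187286 ms; 3 hops → 0.00561857 ms.
Propagation delays (d/s per hop): 1.74286, 43.1217, 0.308824 ms; sum = 45.1734 ms.
Processing at 2 router(s): 2 × 1.6 ms = 3.2 ms.
End-to-end = 48.4 ms.

48.4 ms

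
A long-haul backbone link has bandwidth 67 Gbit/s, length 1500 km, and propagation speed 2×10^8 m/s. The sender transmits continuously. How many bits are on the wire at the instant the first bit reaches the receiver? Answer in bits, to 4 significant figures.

502500000 bits

Propagation delay = 1500000 / 200000000 = 0.0075 s.
BDP = R × t_prop = 67000000000 × 0.0075 = 502500000 bits.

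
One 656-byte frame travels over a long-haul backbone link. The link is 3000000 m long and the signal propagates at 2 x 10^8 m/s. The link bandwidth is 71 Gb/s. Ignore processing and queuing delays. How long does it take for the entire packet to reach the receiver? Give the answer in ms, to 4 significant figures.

15.00 ms

L = 656 × 8 = 5248 bits.
Transmission delay = L/R = 5248 / 71000000000 = 7.39155e-05 ms.
Propagation delay = d/s = 3000000 m / 200000000 m/s = 15 ms.
Total = 15.00 ms.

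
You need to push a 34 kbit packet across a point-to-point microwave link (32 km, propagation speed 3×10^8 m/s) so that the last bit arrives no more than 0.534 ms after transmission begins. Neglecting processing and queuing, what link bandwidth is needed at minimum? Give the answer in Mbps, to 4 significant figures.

79.56 Mbps

Propagation delay = 32000 / 300000000 = 0.106667 ms.
Transmission budget = 0.534 − 0.106667 = 0.427333 ms.
R ≥ L / t_tx = 34000 bits / 0.000427333 s = 79.56 Mbps.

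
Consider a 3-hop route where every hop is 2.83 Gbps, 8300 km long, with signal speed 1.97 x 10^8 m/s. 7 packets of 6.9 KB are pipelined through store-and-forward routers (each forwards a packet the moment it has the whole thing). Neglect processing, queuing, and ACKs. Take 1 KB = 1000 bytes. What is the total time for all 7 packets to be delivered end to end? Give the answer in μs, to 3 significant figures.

Per-hop transmission t_tx = L/R = 55200/2830000000 = 19.5053 μs.
Per-hop propagation t_prop = 8300000/197000000 = 42132 μs.
Pipeline fill: first packet needs 3·t_tx to clear all hops; remaining 6 packets each add one t_tx.
Total = (3+7-1)·t_tx + 3·t_prop = 9·19.5053 + 3·42132 = 127000 μs.

127000 μs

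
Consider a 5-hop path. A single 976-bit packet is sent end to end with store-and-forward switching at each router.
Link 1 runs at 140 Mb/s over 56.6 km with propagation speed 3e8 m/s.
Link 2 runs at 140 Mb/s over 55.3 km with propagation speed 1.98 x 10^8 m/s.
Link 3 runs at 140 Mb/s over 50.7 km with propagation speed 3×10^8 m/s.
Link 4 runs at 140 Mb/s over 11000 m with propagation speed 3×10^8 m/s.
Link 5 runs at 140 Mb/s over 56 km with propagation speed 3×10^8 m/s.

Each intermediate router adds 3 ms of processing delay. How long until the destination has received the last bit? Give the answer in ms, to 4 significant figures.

12.90 ms

Transmission delay per hop = L/R = 976/140000000 = 0.00697143 ms; 5 hops → 0.0348571 ms.
Propagation delays (d/s per hop): 0.188667, 0.279293, 0.169, 0.0366667, 0.186667 ms; sum = 0.860293 ms.
Processing at 4 router(s): 4 × 3 ms = 12 ms.
End-to-end = 12.90 ms.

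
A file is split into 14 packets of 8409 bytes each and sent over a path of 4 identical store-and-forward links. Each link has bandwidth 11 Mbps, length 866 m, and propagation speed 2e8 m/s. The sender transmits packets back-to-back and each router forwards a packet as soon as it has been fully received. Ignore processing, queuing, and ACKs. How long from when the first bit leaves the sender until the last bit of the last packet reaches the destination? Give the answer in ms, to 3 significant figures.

104 ms

Per-hop transmission t_tx = L/R = 67272/11000000 = 6.11564 ms.
Per-hop propagation t_prop = 866/200000000 = 0.00433 ms.
Pipeline fill: first packet needs 4·t_tx to clear all hops; remaining 13 packets each add one t_tx.
Total = (4+14-1)·t_tx + 4·t_prop = 17·6.11564 + 4·0.00433 = 104 ms.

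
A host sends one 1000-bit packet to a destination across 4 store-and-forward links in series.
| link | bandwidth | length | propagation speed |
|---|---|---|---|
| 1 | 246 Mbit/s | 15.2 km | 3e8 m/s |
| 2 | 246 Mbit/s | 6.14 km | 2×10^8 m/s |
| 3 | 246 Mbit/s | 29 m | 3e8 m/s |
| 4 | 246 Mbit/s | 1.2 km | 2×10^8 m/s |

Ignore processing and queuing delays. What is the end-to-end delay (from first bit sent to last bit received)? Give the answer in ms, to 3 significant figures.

0.104 ms

Transmission delay per hop = L/R = 1000/246000000 = 0.00406504 ms; 4 hops → 0.0162602 ms.
Propagation delays (d/s per hop): 0.0506667, 0.0307, 9.66667e-05, 0.006 ms; sum = 0.0874633 ms.
End-to-end = 0.104 ms.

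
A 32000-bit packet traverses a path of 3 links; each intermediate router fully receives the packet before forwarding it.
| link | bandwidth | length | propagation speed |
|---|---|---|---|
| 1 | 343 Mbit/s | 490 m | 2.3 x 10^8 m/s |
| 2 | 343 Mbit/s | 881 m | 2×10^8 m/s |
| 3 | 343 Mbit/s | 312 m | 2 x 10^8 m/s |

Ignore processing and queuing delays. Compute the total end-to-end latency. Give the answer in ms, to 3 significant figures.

Transmission delay per hop = L/R = 32000/343000000 = 0.0932945 ms; 3 hops → 0.279883 ms.
Propagation delays (d/s per hop): 0.00213043, 0.004405, 0.00156 ms; sum = 0.00809543 ms.
End-to-end = 0.288 ms.

0.288 ms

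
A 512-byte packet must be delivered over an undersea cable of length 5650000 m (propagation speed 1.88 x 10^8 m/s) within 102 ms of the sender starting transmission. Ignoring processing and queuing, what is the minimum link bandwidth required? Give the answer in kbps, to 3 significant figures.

56.9 kbps

L = 4096 bits.
Propagation delay = 5650000 / 188000000 = 30.0532 ms.
Transmission budget = 102 − 30.0532 = 71.9468 ms.
R ≥ L / t_tx = 4096 bits / 0.0719468 s = 56.9 kbps.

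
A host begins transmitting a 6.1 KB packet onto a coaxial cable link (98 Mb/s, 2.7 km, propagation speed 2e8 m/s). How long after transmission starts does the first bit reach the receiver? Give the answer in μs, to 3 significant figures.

First bit experiences only propagation delay: d/s = 2700/200000000 = 13.5 μs.

13.5 μs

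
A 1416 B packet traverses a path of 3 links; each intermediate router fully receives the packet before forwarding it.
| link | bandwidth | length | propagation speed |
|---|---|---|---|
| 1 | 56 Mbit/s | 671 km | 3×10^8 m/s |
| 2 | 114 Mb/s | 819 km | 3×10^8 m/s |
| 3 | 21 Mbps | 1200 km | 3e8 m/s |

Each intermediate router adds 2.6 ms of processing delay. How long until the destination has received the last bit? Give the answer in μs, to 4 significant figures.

15010 μs

L = 1416 × 8 = 11328 bits.
Transmission delays (L/R per hop): 202.286, 99.3684, 539.429 μs; sum = 841.083 μs.
Propagation delays (d/s per hop): 2236.67, 2730, 4000 μs; sum = 8966.67 μs.
Processing at 2 router(s): 2 × 2.6 ms = 5200 μs.
End-to-end = 15010 μs.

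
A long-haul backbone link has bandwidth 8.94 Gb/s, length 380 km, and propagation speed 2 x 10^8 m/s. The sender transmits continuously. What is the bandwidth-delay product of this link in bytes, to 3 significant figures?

2120000 bytes

Propagation delay = 380000 / 200000000 = 0.0019 s.
BDP = R × t_prop = 8940000000 × 0.0019 = 16986000 bits.
In bytes: 16986000/8 = 2120000 bytes.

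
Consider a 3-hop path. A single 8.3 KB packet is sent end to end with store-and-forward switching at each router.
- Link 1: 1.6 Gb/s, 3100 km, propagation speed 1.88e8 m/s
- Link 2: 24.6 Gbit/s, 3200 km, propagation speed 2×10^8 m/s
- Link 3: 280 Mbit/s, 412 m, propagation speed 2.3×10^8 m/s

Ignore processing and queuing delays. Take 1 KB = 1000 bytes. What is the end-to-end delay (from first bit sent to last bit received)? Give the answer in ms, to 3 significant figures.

32.8 ms

L = 66400 bits.
Transmission delays (L/R per hop): 0.0415, 0.00269919, 0.237143 ms; sum = 0.281342 ms.
Propagation delays (d/s per hop): 16.4894, 16, 0.0017913 ms; sum = 32.4912 ms.
End-to-end = 32.8 ms.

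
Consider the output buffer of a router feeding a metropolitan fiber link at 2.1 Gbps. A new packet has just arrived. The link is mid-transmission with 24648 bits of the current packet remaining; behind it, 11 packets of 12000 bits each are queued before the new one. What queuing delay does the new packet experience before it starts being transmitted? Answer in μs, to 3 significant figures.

74.6 μs

Each queued packet: L/R = 12000/2100000000 = 5.71429 μs.
11 queued → 62.8571 μs.
Plus remaining 24648 bits of current packet: 11.7371 μs.
Queuing delay = 74.6 μs.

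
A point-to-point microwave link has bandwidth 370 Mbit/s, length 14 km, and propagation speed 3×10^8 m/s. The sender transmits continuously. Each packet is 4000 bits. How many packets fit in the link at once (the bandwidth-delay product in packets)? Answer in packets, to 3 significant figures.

4.32 packets

Propagation delay = 14000 / 300000000 = 4.66667e-05 s.
BDP = R × t_prop = 370000000 × 4.66667e-05 = 17266.7 bits.
In packets of 4000 bits: 4.32 packets.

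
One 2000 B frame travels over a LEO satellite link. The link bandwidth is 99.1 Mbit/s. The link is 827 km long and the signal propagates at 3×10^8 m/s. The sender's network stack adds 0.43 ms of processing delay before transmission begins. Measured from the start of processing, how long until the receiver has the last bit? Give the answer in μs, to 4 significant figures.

L = 2000 × 8 = 16000 bits.
Transmission delay = L/R = 16000 / 99100000 = 161.453 μs.
Propagation delay = d/s = 827000 m / 300000000 m/s = 2756.67 μs.
Plus processing delay 0.43 ms = 430 μs.
Total = 3348 μs.

3348 μs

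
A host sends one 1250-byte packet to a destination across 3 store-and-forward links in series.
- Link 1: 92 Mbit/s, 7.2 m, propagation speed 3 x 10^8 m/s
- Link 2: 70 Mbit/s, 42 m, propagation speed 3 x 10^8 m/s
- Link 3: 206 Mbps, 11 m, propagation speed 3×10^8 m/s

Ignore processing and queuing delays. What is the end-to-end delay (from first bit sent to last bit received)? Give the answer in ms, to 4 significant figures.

L = 1250 × 8 = 10000 bits.
Transmission delays (L/R per hop): 0.108696, 0.142857, 0.0485437 ms; sum = 0.300096 ms.
Propagation delays (d/s per hop): 2.4e-05, 0.00014, 3.66667e-05 ms; sum = 0.000200667 ms.
End-to-end = 0.3003 ms.

0.3003 ms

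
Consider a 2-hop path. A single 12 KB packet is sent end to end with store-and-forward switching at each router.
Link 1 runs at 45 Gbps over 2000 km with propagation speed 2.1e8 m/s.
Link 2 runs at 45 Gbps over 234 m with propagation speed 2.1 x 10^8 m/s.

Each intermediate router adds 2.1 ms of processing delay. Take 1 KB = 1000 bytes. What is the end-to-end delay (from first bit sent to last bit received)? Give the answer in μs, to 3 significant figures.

L = 96000 bits.
Transmission delay per hop = L/R = 96000/45000000000 = 2.13333 μs; 2 hops → 4.26667 μs.
Propagation delays (d/s per hop): 9523.81, 1.11429 μs; sum = 9524.92 μs.
Processing at 1 router(s): 1 × 2.1 ms = 2100 μs.
End-to-end = 11600 μs.

11600 μs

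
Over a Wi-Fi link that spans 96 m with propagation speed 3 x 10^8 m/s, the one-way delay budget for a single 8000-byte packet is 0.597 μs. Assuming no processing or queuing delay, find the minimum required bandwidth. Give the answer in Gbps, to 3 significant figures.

L = 64000 bits.
Propagation delay = 96 / 300000000 = 0.32 μs.
Transmission budget = 0.597 − 0.32 = 0.277 μs.
R ≥ L / t_tx = 64000 bits / 2.77e-07 s = 231 Gbps.

231 Gbps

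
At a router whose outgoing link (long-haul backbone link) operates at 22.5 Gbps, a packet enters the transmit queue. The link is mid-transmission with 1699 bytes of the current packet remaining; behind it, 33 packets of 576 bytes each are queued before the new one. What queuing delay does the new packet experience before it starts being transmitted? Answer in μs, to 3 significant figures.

7.36 μs

Each queued packet: L/R = 4608/22500000000 = 0.2048 μs.
33 queued → 6.7584 μs.
Plus remaining 13592 bits of current packet: 0.604089 μs.
Queuing delay = 7.36 μs.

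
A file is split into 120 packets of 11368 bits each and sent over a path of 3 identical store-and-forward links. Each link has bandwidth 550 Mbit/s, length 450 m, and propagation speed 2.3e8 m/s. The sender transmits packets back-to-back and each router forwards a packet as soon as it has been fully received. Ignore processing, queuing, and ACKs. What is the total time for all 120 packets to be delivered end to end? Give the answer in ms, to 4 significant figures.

Per-hop transmission t_tx = L/R = 11368/550000000 = 0.0206691 ms.
Per-hop propagation t_prop = 450/2.3e+08 = 0.00195652 ms.
Pipeline fill: first packet needs 3·t_tx to clear all hops; remaining 119 packets each add one t_tx.
Total = (3+120-1)·t_tx + 3·t_prop = 122·0.0206691 + 3·0.00195652 = 2.527 ms.

2.527 ms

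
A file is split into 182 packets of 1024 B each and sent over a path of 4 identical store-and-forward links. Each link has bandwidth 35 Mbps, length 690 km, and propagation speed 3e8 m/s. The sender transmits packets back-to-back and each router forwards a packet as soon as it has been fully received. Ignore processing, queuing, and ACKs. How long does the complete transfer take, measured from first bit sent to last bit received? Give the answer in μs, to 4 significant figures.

Per-hop transmission t_tx = L/R = 8192/35000000 = 234.057 μs.
Per-hop propagation t_prop = 690000/300000000 = 2300 μs.
Pipeline fill: first packet needs 4·t_tx to clear all hops; remaining 181 packets each add one t_tx.
Total = (4+182-1)·t_tx + 4·t_prop = 185·234.057 + 4·2300 = 52500 μs.

52500 μs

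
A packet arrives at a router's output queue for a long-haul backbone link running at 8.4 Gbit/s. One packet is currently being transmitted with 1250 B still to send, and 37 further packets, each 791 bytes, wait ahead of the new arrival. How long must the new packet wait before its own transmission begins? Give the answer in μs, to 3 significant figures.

29.1 μs

Each queued packet: L/R = 6328/8400000000 = 0.753333 μs.
37 queued → 27.8733 μs.
Plus remaining 10000 bits of current packet: 1.19048 μs.
Queuing delay = 29.1 μs.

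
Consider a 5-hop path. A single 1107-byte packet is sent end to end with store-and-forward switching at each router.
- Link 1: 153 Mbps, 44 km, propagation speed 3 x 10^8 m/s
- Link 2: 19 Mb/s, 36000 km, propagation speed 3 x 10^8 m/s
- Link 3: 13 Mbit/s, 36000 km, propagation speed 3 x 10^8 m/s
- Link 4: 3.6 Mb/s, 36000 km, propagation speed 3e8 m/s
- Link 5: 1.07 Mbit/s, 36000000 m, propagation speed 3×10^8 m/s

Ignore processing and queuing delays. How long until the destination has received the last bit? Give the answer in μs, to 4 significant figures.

L = 1107 × 8 = 8856 bits.
Transmission delays (L/R per hop): 57.8824, 466.105, 681.231, 2460, 8276.64 μs; sum = 11941.9 μs.
Propagation delays (d/s per hop): 146.667, 120000, 120000, 120000, 120000 μs; sum = 480147 μs.
End-to-end = 492100 μs.

492100 μs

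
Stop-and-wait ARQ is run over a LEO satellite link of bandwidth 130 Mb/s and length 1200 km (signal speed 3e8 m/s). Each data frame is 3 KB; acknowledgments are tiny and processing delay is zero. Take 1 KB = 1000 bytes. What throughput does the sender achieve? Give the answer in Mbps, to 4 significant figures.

t_tx = L/R = 24000/130000000 = 0.000184615 s.
t_prop = 1200000/300000000 = 0.004 s; RTT = 0.008 s.
Cycle = t_tx + RTT = 0.00818462 s.
Throughput = L / cycle = 24000 / 0.00818462 = 2.932 Mbps.

2.932 Mbps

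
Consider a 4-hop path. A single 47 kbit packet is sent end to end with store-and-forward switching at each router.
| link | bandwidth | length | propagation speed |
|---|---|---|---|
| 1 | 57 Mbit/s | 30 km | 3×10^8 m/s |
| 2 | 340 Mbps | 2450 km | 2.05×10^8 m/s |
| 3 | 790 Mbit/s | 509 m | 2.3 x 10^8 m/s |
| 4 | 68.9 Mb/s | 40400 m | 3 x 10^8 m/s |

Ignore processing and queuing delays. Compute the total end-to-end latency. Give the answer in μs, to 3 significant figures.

L = 47000 bits.
Transmission delays (L/R per hop): 824.561, 138.235, 59.4937, 682.148 μs; sum = 1704.44 μs.
Propagation delays (d/s per hop): 100, 11951.2, 2.21304, 134.667 μs; sum = 12188.1 μs.
End-to-end = 13900 μs.

13900 μs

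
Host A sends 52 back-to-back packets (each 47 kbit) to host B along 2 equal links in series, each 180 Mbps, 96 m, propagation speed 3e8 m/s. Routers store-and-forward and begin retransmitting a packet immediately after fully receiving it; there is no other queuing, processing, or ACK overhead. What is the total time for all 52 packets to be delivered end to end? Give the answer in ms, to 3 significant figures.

13.8 ms

Per-hop transmission t_tx = L/R = 47000/180000000 = 0.261111 ms.
Per-hop propagation t_prop = 96/300000000 = 0.00032 ms.
Pipeline fill: first packet needs 2·t_tx to clear all hops; remaining 51 packets each add one t_tx.
Total = (2+52-1)·t_tx + 2·t_prop = 53·0.261111 + 2·0.00032 = 13.8 ms.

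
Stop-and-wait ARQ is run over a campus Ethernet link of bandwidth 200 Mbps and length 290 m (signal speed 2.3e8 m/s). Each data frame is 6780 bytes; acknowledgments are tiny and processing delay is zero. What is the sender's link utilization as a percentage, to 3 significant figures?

t_tx = L/R = 54240/200000000 = 0.0002712 s.
t_prop = 290/2.3e+08 = 1.26087e-06 s; RTT = 2.52174e-06 s.
Cycle = t_tx + RTT = 0.000273722 s.
Utilization = t_tx / cycle = 0.0002712/0.000273722 = 99.1 %.

99.1 %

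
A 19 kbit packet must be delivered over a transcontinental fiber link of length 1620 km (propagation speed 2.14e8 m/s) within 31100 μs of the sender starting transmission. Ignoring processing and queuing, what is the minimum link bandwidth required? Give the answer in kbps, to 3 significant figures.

807 kbps

Propagation delay = 1620000 / 214000000 = 7570.09 μs.
Transmission budget = 31100 − 7570.09 = 23529.9 μs.
R ≥ L / t_tx = 19000 bits / 0.0235299 s = 807 kbps.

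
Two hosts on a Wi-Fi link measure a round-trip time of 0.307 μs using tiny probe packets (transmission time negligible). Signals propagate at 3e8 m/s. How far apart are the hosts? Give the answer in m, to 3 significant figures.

One-way propagation = RTT/2 = 0.1535 μs.
d = s × t = 300000000 × 1.535e-07 = 46.1 m.

46.1 m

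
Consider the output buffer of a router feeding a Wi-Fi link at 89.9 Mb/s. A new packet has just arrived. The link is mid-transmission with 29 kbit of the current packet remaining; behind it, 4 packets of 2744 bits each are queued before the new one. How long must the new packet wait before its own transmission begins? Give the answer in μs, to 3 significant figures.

Each queued packet: L/R = 2744/89900000 = 30.5228 μs.
4 queued → 122.091 μs.
Plus remaining 29000 bits of current packet: 322.581 μs.
Queuing delay = 445 μs.

445 μs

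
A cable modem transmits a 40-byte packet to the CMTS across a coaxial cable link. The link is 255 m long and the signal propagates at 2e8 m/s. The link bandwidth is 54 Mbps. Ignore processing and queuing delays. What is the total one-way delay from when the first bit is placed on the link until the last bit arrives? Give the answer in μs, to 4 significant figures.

L = 40 × 8 = 320 bits.
Transmission delay = L/R = 320 / 54000000 = 5.92593 μs.
Propagation delay = d/s = 255 m / 200000000 m/s = 1.275 μs.
Total = 7.201 μs.

7.201 μs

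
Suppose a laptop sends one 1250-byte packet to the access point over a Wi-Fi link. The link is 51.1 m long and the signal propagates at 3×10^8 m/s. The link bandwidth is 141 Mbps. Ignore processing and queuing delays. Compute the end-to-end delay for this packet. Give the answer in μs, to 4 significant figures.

L = 1250 × 8 = 10000 bits.
Transmission delay = L/R = 10000 / 141000000 = 70.922 μs.
Propagation delay = d/s = 51.1 m / 300000000 m/s = 0.170333 μs.
Total = 71.09 μs.

71.09 μs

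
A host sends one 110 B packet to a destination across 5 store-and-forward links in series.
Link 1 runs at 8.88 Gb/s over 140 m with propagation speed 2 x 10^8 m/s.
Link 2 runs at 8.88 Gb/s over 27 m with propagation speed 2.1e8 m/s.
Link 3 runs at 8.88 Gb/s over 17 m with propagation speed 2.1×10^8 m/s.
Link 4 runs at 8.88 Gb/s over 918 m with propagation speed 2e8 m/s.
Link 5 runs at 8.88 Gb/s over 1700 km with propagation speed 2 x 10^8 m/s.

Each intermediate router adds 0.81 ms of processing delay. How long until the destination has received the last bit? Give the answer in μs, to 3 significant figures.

11700 μs

L = 110 × 8 = 880 bits.
Transmission delay per hop = L/R = 880/8880000000 = 0.0990991 μs; 5 hops → 0.495495 μs.
Propagation delays (d/s per hop): 0.7, 0.128571, 0.0809524, 4.59, 8500 μs; sum = 8505.5 μs.
Processing at 4 router(s): 4 × 0.81 ms = 3240 μs.
End-to-end = 11700 μs.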